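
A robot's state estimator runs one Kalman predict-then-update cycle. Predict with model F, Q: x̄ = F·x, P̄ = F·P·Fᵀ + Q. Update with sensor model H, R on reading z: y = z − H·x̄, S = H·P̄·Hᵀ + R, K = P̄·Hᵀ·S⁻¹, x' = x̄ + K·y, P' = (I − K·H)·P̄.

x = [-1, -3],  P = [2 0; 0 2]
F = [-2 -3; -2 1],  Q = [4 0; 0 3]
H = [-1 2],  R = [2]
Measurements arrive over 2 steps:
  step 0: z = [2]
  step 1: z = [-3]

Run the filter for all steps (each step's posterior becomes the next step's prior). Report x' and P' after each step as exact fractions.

step 0: x' = [223/38, 71/19], P' = [401/19 194/19; 194/19 103/19]
step 1: x' = [-6821/641, -4183/641], P' = [133394/641 65904/641; 65904/641 32857/641]

step 0: x̄ = F·x = [11, -1]
step 0: P̄ = F·P·Fᵀ + Q = [30 2; 2 13]
step 0: y = z − H·x̄ = [15]
step 0: S = H·P̄·Hᵀ + R = [76]
step 0: K = P̄·Hᵀ·S⁻¹ = [-13/38; 6/19]
step 0: x' = x̄ + K·y = [223/38, 71/19]
step 0: P' = (I − K·H)·P̄ = [401/19 194/19; 194/19 103/19]
step 1: x̄ = F·x = [-436/19, -8]
step 1: P̄ = F·P·Fᵀ + Q = [4935/19 109; 109 52]
step 1: y = z − H·x̄ = [-189/19]
step 1: S = H·P̄·Hᵀ + R = [641/19]
step 1: K = P̄·Hᵀ·S⁻¹ = [-793/641; -95/641]
step 1: x' = x̄ + K·y = [-6821/641, -4183/641]
step 1: P' = (I − K·H)·P̄ = [133394/641 65904/641; 65904/641 32857/641]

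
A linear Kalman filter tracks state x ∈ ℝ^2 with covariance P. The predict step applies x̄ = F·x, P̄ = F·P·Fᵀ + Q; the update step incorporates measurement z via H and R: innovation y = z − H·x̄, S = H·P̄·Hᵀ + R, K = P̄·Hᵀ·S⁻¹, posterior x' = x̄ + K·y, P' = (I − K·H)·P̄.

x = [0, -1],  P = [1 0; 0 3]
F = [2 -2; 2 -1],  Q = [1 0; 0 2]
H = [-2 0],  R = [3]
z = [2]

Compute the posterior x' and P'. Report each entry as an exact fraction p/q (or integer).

x' = [-62/71, -49/71]
P' = [51/71 30/71; 30/71 239/71]

x̄ = F·x = [2, 1]
P̄ = F·P·Fᵀ + Q = [17 10; 10 9]
y = z − H·x̄ = [6]
S = H·P̄·Hᵀ + R = [71]
K = P̄·Hᵀ·S⁻¹ = [-34/71; -20/71]
x' = x̄ + K·y = [-62/71, -49/71]
P' = (I − K·H)·P̄ = [51/71 30/71; 30/71 239/71]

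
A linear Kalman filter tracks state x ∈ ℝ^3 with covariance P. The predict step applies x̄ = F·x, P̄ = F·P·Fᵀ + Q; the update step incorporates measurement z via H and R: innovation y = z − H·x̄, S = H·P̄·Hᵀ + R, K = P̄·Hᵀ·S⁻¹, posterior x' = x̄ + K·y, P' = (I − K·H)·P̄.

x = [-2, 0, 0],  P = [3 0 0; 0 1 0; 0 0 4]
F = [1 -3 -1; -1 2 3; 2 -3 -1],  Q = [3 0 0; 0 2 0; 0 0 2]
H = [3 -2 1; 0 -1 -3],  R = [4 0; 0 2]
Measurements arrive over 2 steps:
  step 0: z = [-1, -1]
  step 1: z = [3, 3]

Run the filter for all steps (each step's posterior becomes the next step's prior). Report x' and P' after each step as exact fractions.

step 0: x' = [20908/75263, 67174/75263, -1595/75263], P' = [163893/75263 195999/75263 -62305/75263; 195999/75263 290727/75263 -86259/75263; -62305/75263 -86259/75263 41553/75263]
step 1: x' = [207100048/212921109, -19568905/70973703, -175874521/212921109], P' = [355436284/212921109 125728220/70973703 -124283344/212921109; 125728220/70973703 59977510/23657901 -54001460/70973703; -124283344/212921109 -54001460/70973703 92350768/212921109]

step 0: x̄ = F·x = [-2, 2, -4]
step 0: P̄ = F·P·Fᵀ + Q = [19 -21 19; -21 45 -24; 19 -24 27]
step 0: y = z − H·x̄ = [13, -11]
step 0: S = H·P̄·Hᵀ + R = [844 -219; -219 146]
step 0: K = P̄·Hᵀ·S⁻¹ = [128/1031 -4542/75263; -273/1031 -15975/75263; 93/1031 -19200/75263]
step 0: x' = x̄ + K·y = [20908/75263, 67174/75263, -1595/75263]
step 0: P' = (I − K·H)·P̄ = [163893/75263 195999/75263 -62305/75263; 195999/75263 290727/75263 -86259/75263; -62305/75263 -86259/75263 41553/75263]
step 1: x̄ = F·x = [-179019/75263, 108655/75263, -158111/75263]
step 1: P̄ = F·P·Fᵀ + Q = [1478840/75263 -353290/75263 891252/75263; -353290/75263 406030/75263 -312100/75263; 891252/75263 -312100/75263 843872/75263]
step 1: y = z − H·x̄ = [1138267/75263, -139889/75263]
step 1: S = H·P̄·Hᵀ + R = [26913996/75263 -10241454/75263; -10241454/75263 6278804/75263]
step 1: K = P̄·Hᵀ·S⁻¹ = [46914047/212921109 -722438/70973703; -9170465/70973703 -2988025/23657901; 10877374/212921109 -19174654/70973703]
step 1: x' = x̄ + K·y = [207100048/212921109, -19568905/70973703, -175874521/212921109]
step 1: P' = (I − K·H)·P̄ = [355436284/212921109 125728220/70973703 -124283344/212921109; 125728220/70973703 59977510/23657901 -54001460/70973703; -124283344/212921109 -54001460/70973703 92350768/212921109]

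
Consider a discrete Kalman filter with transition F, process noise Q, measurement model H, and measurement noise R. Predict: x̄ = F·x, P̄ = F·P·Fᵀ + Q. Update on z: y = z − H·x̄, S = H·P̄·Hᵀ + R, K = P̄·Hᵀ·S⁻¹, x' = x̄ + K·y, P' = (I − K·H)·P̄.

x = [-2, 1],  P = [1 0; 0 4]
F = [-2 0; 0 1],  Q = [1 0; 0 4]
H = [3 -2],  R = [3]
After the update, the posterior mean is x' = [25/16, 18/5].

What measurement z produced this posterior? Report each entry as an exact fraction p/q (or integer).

z = [-3]

x̄ = F·x = [4, 1]
P̄ = F·P·Fᵀ + Q = [5 0; 0 8]
S = H·P̄·Hᵀ + R = [80]
K = P̄·Hᵀ·S⁻¹ = [3/16; -1/5]
x' − x̄ = [-39/16, 13/5] = K·y
y = (KᵀK)⁻¹·Kᵀ·(x' − x̄) = [-13]
z = y + H·x̄ = [-13] + [10] = [-3]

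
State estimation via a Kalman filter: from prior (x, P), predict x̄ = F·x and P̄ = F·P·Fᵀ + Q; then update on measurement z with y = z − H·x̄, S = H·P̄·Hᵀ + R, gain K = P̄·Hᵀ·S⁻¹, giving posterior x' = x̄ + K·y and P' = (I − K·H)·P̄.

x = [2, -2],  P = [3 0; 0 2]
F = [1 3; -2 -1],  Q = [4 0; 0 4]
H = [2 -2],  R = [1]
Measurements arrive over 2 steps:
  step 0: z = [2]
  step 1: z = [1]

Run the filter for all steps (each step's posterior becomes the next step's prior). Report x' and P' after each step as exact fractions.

step 0: x' = [-632/269, -898/269], P' = [1249/269 1212/269; 1212/269 1242/269]
step 1: x' = [-120544/249681, -239762/249681], P' = [561151/249681 525668/249681; 525668/249681 552538/249681]

step 0: x̄ = F·x = [-4, -2]
step 0: P̄ = F·P·Fᵀ + Q = [25 -12; -12 18]
step 0: y = z − H·x̄ = [6]
step 0: S = H·P̄·Hᵀ + R = [269]
step 0: K = P̄·Hᵀ·S⁻¹ = [74/269; -60/269]
step 0: x' = x̄ + K·y = [-632/269, -898/269]
step 0: P' = (I − K·H)·P̄ = [1249/269 1212/269; 1212/269 1242/269]
step 1: x̄ = F·x = [-3326/269, 2162/269]
step 1: P̄ = F·P·Fᵀ + Q = [20775/269 -14708/269; -14708/269 12162/269]
step 1: y = z − H·x̄ = [11245/269]
step 1: S = H·P̄·Hᵀ + R = [249681/269]
step 1: K = P̄·Hᵀ·S⁻¹ = [70966/249681; -53740/249681]
step 1: x' = x̄ + K·y = [-120544/249681, -239762/249681]
step 1: P' = (I − K·H)·P̄ = [561151/249681 525668/249681; 525668/249681 552538/249681]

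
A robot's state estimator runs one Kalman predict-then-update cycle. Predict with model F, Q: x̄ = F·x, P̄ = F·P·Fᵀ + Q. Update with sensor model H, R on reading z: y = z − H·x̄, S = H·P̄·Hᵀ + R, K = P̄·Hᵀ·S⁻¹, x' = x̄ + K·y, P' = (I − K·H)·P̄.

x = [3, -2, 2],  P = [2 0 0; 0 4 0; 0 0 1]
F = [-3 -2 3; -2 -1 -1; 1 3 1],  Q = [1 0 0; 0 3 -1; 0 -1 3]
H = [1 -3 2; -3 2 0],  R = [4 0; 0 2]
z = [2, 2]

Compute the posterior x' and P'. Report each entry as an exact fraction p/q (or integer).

x' = [-302876/92027, -369244/92027, -300995/92027]
P' = [159950/92027 207046/92027 208722/92027; 207046/92027 306898/92027 324114/92027; 208722/92027 324114/92027 434676/92027]

x̄ = F·x = [1, -6, -1]
P̄ = F·P·Fᵀ + Q = [44 17 -27; 17 16 -18; -27 -18 42]
y = z − H·x̄ = [-15, 17]
S = H·P̄·Hᵀ + R = [366 49; 49 258]
K = P̄·Hᵀ·S⁻¹ = [-10936/92027 -32879/92027; -16355/92027 -3671/92027; 26433/92027 11031/92027]
x' = x̄ + K·y = [-302876/92027, -369244/92027, -300995/92027]
P' = (I − K·H)·P̄ = [159950/92027 207046/92027 208722/92027; 207046/92027 306898/92027 324114/92027; 208722/92027 324114/92027 434676/92027]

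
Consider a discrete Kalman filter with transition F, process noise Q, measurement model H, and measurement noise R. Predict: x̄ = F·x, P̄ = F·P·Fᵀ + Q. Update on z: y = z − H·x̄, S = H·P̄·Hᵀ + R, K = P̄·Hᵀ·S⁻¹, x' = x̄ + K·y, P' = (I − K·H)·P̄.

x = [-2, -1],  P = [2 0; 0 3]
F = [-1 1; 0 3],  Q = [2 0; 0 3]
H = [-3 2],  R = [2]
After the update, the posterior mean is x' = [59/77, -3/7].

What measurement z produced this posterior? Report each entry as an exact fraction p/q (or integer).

x̄ = F·x = [1, -3]
P̄ = F·P·Fᵀ + Q = [7 9; 9 30]
S = H·P̄·Hᵀ + R = [77]
K = P̄·Hᵀ·S⁻¹ = [-3/77; 3/7]
x' − x̄ = [-18/77, 18/7] = K·y
y = (KᵀK)⁻¹·Kᵀ·(x' − x̄) = [6]
z = y + H·x̄ = [6] + [-9] = [-3]

z = [-3]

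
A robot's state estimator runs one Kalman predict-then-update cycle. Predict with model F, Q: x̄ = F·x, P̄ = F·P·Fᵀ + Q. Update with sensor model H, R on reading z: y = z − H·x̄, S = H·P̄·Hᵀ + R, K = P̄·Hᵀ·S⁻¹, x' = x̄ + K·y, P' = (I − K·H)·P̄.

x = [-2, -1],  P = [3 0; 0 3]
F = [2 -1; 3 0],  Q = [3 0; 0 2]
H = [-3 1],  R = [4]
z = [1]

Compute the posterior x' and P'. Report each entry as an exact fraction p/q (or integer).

x' = [-63/29, -472/87]
P' = [90/29 222/29; 222/29 1898/87]

x̄ = F·x = [-3, -6]
P̄ = F·P·Fᵀ + Q = [18 18; 18 29]
y = z − H·x̄ = [-2]
S = H·P̄·Hᵀ + R = [87]
K = P̄·Hᵀ·S⁻¹ = [-12/29; -25/87]
x' = x̄ + K·y = [-63/29, -472/87]
P' = (I − K·H)·P̄ = [90/29 222/29; 222/29 1898/87]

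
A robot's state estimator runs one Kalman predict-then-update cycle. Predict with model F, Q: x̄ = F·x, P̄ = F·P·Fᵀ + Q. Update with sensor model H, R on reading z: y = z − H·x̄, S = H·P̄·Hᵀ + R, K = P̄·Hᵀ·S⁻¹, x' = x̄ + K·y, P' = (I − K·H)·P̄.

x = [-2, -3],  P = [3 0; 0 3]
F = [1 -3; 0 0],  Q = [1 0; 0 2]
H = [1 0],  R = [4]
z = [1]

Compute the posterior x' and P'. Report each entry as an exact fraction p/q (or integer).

x' = [59/35, 0]
P' = [124/35 0; 0 2]

x̄ = F·x = [7, 0]
P̄ = F·P·Fᵀ + Q = [31 0; 0 2]
y = z − H·x̄ = [-6]
S = H·P̄·Hᵀ + R = [35]
K = P̄·Hᵀ·S⁻¹ = [31/35; 0]
x' = x̄ + K·y = [59/35, 0]
P' = (I − K·H)·P̄ = [124/35 0; 0 2]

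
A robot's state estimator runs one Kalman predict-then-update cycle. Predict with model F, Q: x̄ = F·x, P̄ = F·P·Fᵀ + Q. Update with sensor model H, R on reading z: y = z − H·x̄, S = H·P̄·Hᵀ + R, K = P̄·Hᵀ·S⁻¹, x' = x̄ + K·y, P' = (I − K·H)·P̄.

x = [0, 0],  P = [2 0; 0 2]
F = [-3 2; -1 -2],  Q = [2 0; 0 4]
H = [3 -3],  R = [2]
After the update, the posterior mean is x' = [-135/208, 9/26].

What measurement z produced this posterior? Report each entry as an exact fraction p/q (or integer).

z = [-3]

x̄ = F·x = [0, 0]
P̄ = F·P·Fᵀ + Q = [28 -2; -2 14]
S = H·P̄·Hᵀ + R = [416]
K = P̄·Hᵀ·S⁻¹ = [45/208; -3/26]
x' − x̄ = [-135/208, 9/26] = K·y
y = (KᵀK)⁻¹·Kᵀ·(x' − x̄) = [-3]
z = y + H·x̄ = [-3] + [0] = [-3]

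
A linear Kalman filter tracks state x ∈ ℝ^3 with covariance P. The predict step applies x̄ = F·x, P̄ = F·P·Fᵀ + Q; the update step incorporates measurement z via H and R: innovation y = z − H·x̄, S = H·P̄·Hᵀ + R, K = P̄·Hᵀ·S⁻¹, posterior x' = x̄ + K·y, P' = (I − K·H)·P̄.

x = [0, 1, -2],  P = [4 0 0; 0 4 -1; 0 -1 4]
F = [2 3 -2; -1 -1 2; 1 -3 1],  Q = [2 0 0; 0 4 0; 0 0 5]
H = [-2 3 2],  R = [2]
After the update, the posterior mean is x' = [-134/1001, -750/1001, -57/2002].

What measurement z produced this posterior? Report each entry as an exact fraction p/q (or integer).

z = [-2]

x̄ = F·x = [7, -5, -5]
P̄ = F·P·Fᵀ + Q = [82 -44 -45; -44 32 23; -45 23 55]
S = H·P̄·Hᵀ + R = [2002]
K = P̄·Hᵀ·S⁻¹ = [-193/1001; 115/1001; 269/2002]
x' − x̄ = [-7141/1001, 4255/1001, 9953/2002] = K·y
y = (KᵀK)⁻¹·Kᵀ·(x' − x̄) = [37]
z = y + H·x̄ = [37] + [-39] = [-2]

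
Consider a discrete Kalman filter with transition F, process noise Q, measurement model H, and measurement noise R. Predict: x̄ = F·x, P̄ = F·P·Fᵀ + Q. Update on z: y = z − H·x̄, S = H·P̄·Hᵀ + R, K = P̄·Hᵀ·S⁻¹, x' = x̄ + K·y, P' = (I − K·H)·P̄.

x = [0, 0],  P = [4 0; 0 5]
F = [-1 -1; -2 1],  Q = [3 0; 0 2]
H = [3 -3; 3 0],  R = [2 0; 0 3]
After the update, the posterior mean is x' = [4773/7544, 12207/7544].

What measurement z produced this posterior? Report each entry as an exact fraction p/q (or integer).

x̄ = F·x = [0, 0]
P̄ = F·P·Fᵀ + Q = [12 3; 3 23]
S = H·P̄·Hᵀ + R = [263 81; 81 111]
K = P̄·Hᵀ·S⁻¹ = [27/7544 2427/7544; -2463/7544 2409/7544]
x' − x̄ = [4773/7544, 12207/7544] = K·y
y = (KᵀK)⁻¹·Kᵀ·(x' − x̄) = [-3, 2]
z = y + H·x̄ = [-3, 2] + [0, 0] = [-3, 2]

z = [-3, 2]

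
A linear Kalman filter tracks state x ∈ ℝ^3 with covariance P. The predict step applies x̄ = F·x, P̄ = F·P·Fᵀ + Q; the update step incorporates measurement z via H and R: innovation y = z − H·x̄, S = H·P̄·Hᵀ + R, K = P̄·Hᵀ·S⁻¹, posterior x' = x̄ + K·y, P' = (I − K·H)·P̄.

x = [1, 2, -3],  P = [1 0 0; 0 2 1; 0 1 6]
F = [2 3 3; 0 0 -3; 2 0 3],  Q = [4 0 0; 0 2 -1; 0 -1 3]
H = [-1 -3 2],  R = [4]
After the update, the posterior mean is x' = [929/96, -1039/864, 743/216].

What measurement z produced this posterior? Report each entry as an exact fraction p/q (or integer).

x̄ = F·x = [-1, 9, -7]
P̄ = F·P·Fᵀ + Q = [98 -63 67; -63 56 -55; 67 -55 61]
S = H·P̄·Hᵀ + R = [864]
K = P̄·Hᵀ·S⁻¹ = [25/96; -215/864; 55/216]
x' − x̄ = [1025/96, -8815/864, 2255/216] = K·y
y = (KᵀK)⁻¹·Kᵀ·(x' − x̄) = [41]
z = y + H·x̄ = [41] + [-40] = [1]

z = [1]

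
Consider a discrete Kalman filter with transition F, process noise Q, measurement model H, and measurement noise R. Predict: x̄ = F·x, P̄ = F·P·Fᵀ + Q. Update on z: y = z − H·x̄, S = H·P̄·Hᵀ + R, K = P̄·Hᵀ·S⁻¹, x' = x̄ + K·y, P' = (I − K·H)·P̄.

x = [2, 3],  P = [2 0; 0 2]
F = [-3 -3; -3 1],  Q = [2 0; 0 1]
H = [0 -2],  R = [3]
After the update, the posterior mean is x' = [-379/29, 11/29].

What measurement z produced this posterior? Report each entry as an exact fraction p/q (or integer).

x̄ = F·x = [-15, -3]
P̄ = F·P·Fᵀ + Q = [38 12; 12 21]
S = H·P̄·Hᵀ + R = [87]
K = P̄·Hᵀ·S⁻¹ = [-8/29; -14/29]
x' − x̄ = [56/29, 98/29] = K·y
y = (KᵀK)⁻¹·Kᵀ·(x' − x̄) = [-7]
z = y + H·x̄ = [-7] + [6] = [-1]

z = [-1]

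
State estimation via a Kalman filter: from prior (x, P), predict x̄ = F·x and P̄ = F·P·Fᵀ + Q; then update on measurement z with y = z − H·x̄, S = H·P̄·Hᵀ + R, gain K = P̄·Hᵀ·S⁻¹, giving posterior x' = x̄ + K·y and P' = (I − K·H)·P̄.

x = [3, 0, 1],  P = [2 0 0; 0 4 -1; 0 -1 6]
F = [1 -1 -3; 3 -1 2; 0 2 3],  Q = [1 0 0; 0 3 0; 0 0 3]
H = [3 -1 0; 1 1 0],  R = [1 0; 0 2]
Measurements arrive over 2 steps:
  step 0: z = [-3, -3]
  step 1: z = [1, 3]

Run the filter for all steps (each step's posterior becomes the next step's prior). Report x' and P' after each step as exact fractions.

step 0: x' = [-12446/9113, -9684/9113, 36466/9113], P' = [1667/9113 2719/9113 -1519/9113; 2719/9113 10410/9113 -2330/9113; -1519/9113 -2330/9113 91634/9113]
step 1: x' = [29908471/47168222, 20458835/23584111, -7146849/2482538], P' = [3787645/23584111 5347932/23584111 -196598/1241269; 5347932/23584111 21539410/23584111 -277749/1241269; -196598/1241269 -277749/1241269 7521504/1241269]

step 0: x̄ = F·x = [0, 11, 3]
step 0: P̄ = F·P·Fᵀ + Q = [55 -27 -53; -27 53 27; -53 27 61]
step 0: y = z − H·x̄ = [8, -14]
step 0: S = H·P̄·Hᵀ + R = [711 58; 58 56]
step 0: K = P̄·Hᵀ·S⁻¹ = [2282/9113 2193/9113; -2253/9113 13129/18226; -2227/9113 -3849/18226]
step 0: x' = x̄ + K·y = [-12446/9113, -9684/9113, 36466/9113]
step 0: P' = (I − K·H)·P̄ = [1667/9113 2719/9113 -1519/9113; 2719/9113 10410/9113 -2330/9113; -1519/9113 -2330/9113 91634/9113]
step 1: x̄ = F·x = [-160/13, 45278/9113, 90030/9113]
step 1: P̄ = F·P·Fᵀ + Q = [1192/13 -766/13 -1175/13; -766/13 394066/9113 529297/9113; -1175/13 529297/9113 865725/9113]
step 1: y = z − H·x̄ = [30067/701, 94221/9113]
step 1: S = H·P̄·Hᵀ + R = [857331/701 79906/701; 79906/701 173952/9113]
step 1: K = P̄·Hᵀ·S⁻¹ = [6015003/23584111 9135577/47168222; -5495614/23584111 13443671/23584111; -312045/1241269 -474347/2482538]
step 1: x' = x̄ + K·y = [29908471/47168222, 20458835/23584111, -7146849/2482538]
step 1: P' = (I − K·H)·P̄ = [3787645/23584111 5347932/23584111 -196598/1241269; 5347932/23584111 21539410/23584111 -277749/1241269; -196598/1241269 -277749/1241269 7521504/1241269]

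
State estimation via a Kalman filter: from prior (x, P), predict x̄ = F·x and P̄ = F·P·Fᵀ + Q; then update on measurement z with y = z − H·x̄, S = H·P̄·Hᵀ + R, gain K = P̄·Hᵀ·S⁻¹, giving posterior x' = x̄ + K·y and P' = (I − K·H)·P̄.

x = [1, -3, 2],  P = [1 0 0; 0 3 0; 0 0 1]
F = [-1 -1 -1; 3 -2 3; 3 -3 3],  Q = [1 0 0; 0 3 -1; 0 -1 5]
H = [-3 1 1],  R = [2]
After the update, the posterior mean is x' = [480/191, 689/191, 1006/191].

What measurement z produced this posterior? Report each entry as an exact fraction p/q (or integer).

z = [1]

x̄ = F·x = [0, 15, 18]
P̄ = F·P·Fᵀ + Q = [6 0 3; 0 33 35; 3 35 50]
S = H·P̄·Hᵀ + R = [191]
K = P̄·Hᵀ·S⁻¹ = [-15/191; 68/191; 76/191]
x' − x̄ = [480/191, -2176/191, -2432/191] = K·y
y = (KᵀK)⁻¹·Kᵀ·(x' − x̄) = [-32]
z = y + H·x̄ = [-32] + [33] = [1]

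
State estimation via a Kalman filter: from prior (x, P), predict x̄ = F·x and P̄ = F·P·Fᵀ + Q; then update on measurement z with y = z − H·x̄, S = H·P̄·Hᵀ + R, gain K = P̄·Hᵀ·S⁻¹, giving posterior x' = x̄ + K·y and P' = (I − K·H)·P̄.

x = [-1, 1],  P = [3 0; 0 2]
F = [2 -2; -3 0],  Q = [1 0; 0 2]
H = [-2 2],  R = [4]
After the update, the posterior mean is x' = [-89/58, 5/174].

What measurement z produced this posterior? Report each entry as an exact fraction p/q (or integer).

z = [3]

x̄ = F·x = [-4, 3]
P̄ = F·P·Fᵀ + Q = [21 -18; -18 29]
S = H·P̄·Hᵀ + R = [348]
K = P̄·Hᵀ·S⁻¹ = [-13/58; 47/174]
x' − x̄ = [143/58, -517/174] = K·y
y = (KᵀK)⁻¹·Kᵀ·(x' − x̄) = [-11]
z = y + H·x̄ = [-11] + [14] = [3]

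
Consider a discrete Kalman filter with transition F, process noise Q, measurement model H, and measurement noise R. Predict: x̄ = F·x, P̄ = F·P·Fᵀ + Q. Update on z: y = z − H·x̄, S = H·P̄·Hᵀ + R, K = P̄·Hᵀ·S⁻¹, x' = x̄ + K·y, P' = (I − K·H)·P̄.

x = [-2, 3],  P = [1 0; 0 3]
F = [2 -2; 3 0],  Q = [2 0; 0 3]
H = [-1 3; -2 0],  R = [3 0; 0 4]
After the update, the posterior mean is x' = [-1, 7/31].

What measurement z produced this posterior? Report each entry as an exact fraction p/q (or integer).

z = [2, 1]

x̄ = F·x = [-10, -6]
P̄ = F·P·Fᵀ + Q = [18 6; 6 12]
S = H·P̄·Hᵀ + R = [93 0; 0 76]
K = P̄·Hᵀ·S⁻¹ = [0 -9/19; 10/31 -3/19]
x' − x̄ = [9, 193/31] = K·y
y = (KᵀK)⁻¹·Kᵀ·(x' − x̄) = [10, -19]
z = y + H·x̄ = [10, -19] + [-8, 20] = [2, 1]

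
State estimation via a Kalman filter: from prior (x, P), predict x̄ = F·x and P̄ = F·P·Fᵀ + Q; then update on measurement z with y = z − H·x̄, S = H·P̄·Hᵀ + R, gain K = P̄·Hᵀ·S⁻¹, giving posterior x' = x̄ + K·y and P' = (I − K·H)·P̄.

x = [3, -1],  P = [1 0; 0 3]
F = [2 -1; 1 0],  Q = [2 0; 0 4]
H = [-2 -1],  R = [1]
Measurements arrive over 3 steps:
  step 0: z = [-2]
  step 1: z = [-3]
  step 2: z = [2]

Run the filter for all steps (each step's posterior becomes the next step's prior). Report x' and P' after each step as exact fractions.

step 0: x̄ = F·x = [7, 3]
step 0: P̄ = F·P·Fᵀ + Q = [9 2; 2 5]
step 0: y = z − H·x̄ = [15]
step 0: S = H·P̄·Hᵀ + R = [50]
step 0: K = P̄·Hᵀ·S⁻¹ = [-2/5; -9/50]
step 0: x' = x̄ + K·y = [1, 3/10]
step 0: P' = (I − K·H)·P̄ = [1 -8/5; -8/5 169/50]
step 1: x̄ = F·x = [17/10, 1]
step 1: P̄ = F·P·Fᵀ + Q = [789/50 18/5; 18/5 5]
step 1: y = z − H·x̄ = [7/5]
step 1: S = H·P̄·Hᵀ + R = [2088/25]
step 1: K = P̄·Hᵀ·S⁻¹ = [-293/696; -305/2088]
step 1: x' = x̄ + K·y = [773/696, 1661/2088]
step 1: P' = (I − K·H)·P̄ = [227/232 -1069/696; -1069/696 6719/2088]
step 2: x̄ = F·x = [2977/2088, 773/696]
step 2: P̄ = F·P·Fᵀ + Q = [31895/2088 2431/696; 2431/696 1155/232]
step 2: y = z − H·x̄ = [12449/2088]
step 2: S = H·P̄·Hᵀ + R = [169235/2088]
step 2: K = P̄·Hᵀ·S⁻¹ = [-71083/169235; -2271/15385]
step 2: x' = x̄ + K·y = [-182519/169235, 3547/15385]
step 2: P' = (I − K·H)·P̄ = [330419/338470 -23576/15385; -23576/15385 49423/15385]

step 0: x' = [1, 3/10], P' = [1 -8/5; -8/5 169/50]
step 1: x' = [773/696, 1661/2088], P' = [227/232 -1069/696; -1069/696 6719/2088]
step 2: x' = [-182519/169235, 3547/15385], P' = [330419/338470 -23576/15385; -23576/15385 49423/15385]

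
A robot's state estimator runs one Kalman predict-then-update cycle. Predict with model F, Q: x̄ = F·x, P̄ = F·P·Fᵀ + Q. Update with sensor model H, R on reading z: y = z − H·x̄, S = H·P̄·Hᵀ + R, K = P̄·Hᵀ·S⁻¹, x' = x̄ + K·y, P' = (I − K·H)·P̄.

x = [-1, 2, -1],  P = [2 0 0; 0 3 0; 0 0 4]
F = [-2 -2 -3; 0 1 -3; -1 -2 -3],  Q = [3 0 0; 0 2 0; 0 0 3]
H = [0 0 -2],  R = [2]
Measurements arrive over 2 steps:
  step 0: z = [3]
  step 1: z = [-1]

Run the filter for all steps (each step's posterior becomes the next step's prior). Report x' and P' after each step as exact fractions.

step 0: x' = [-49/107, 445/107, -159/107], P' = [905/107 90/107 52/107; 90/107 2587/107 30/107; 52/107 30/107 53/107]
step 1: x' = [31930/26273, 190953/26273, 12719/26273], P' = [378956/26273 89753/26273 14003/26273; 89753/26273 375256/26273 -4541/26273; 14003/26273 -4541/26273 13083/26273]

step 0: x̄ = F·x = [1, 5, 0]
step 0: P̄ = F·P·Fᵀ + Q = [59 30 52; 30 41 30; 52 30 53]
step 0: y = z − H·x̄ = [3]
step 0: S = H·P̄·Hᵀ + R = [214]
step 0: K = P̄·Hᵀ·S⁻¹ = [-52/107; -30/107; -53/107]
step 0: x' = x̄ + K·y = [-49/107, 445/107, -159/107]
step 0: P' = (I − K·H)·P̄ = [905/107 90/107 52/107; 90/107 2587/107 30/107; 52/107 30/107 53/107]
step 1: x̄ = F·x = [-315/107, 922/107, -364/107]
step 1: P̄ = F·P·Fᵀ + Q = [16470/107 -4475/107 14003/107; -4475/107 3098/107 -4541/107; 14003/107 -4541/107 13083/107]
step 1: y = z − H·x̄ = [-835/107]
step 1: S = H·P̄·Hᵀ + R = [52546/107]
step 1: K = P̄·Hᵀ·S⁻¹ = [-14003/26273; 4541/26273; -13083/26273]
step 1: x' = x̄ + K·y = [31930/26273, 190953/26273, 12719/26273]
step 1: P' = (I − K·H)·P̄ = [378956/26273 89753/26273 14003/26273; 89753/26273 375256/26273 -4541/26273; 14003/26273 -4541/26273 13083/26273]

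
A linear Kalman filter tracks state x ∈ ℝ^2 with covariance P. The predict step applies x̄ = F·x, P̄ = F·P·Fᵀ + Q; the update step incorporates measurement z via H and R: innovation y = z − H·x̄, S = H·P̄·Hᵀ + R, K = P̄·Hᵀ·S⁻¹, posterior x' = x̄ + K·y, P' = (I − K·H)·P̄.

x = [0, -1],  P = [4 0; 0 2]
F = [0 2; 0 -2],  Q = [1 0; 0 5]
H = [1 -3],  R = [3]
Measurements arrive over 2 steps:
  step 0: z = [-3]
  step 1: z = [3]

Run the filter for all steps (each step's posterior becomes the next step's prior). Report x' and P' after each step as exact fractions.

step 0: x' = [-63/59, 119/177], P' = [168/59 45/59; 45/59 92/177]
step 1: x' = [15657/14561, -9763/14561], P' = [29472/14561 8175/14561; 8175/14561 6852/14561]

step 0: x̄ = F·x = [-2, 2]
step 0: P̄ = F·P·Fᵀ + Q = [9 -8; -8 13]
step 0: y = z − H·x̄ = [5]
step 0: S = H·P̄·Hᵀ + R = [177]
step 0: K = P̄·Hᵀ·S⁻¹ = [11/59; -47/177]
step 0: x' = x̄ + K·y = [-63/59, 119/177]
step 0: P' = (I − K·H)·P̄ = [168/59 45/59; 45/59 92/177]
step 1: x̄ = F·x = [238/177, -238/177]
step 1: P̄ = F·P·Fᵀ + Q = [545/177 -368/177; -368/177 1253/177]
step 1: y = z − H·x̄ = [-421/177]
step 1: S = H·P̄·Hᵀ + R = [14561/177]
step 1: K = P̄·Hᵀ·S⁻¹ = [1649/14561; -4127/14561]
step 1: x' = x̄ + K·y = [15657/14561, -9763/14561]
step 1: P' = (I − K·H)·P̄ = [29472/14561 8175/14561; 8175/14561 6852/14561]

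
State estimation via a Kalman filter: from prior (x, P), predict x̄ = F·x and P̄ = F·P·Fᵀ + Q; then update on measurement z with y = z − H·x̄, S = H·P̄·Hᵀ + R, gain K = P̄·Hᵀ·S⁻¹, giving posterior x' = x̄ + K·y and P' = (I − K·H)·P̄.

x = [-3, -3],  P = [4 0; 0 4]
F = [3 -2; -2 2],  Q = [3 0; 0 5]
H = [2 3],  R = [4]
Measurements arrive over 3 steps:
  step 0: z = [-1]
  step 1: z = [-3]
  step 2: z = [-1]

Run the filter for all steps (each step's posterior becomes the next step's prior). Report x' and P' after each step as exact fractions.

step 0: x̄ = F·x = [-3, 0]
step 0: P̄ = F·P·Fᵀ + Q = [55 -40; -40 37]
step 0: y = z − H·x̄ = [5]
step 0: S = H·P̄·Hᵀ + R = [77]
step 0: K = P̄·Hᵀ·S⁻¹ = [-10/77; 31/77]
step 0: x' = x̄ + K·y = [-281/77, 155/77]
step 0: P' = (I − K·H)·P̄ = [4135/77 -2770/77; -2770/77 1888/77]
step 1: x̄ = F·x = [-1153/77, 872/77]
step 1: P̄ = F·P·Fᵀ + Q = [78238/77 -60062/77; -60062/77 46637/77]
step 1: y = z − H·x̄ = [-541/77]
step 1: S = H·P̄·Hᵀ + R = [12249/77]
step 1: K = P̄·Hᵀ·S⁻¹ = [-23710/12249; 19787/12249]
step 1: x' = x̄ + K·y = [-16831/12249, -307/12249]
step 1: P' = (I − K·H)·P̄ = [5145106/12249 -3461684/12249; -3461684/12249 2334172/12249]
step 2: x̄ = F·x = [-49879/12249, 3672/1361]
step 2: P̄ = F·P·Fᵀ + Q = [97219597/12249 -8313796/1361; -8313796/1361 6407981/1361]
step 2: y = z − H·x̄ = [-11635/12249]
step 2: S = H·P̄·Hᵀ + R = [10083877/12249]
step 2: K = P̄·Hᵀ·S⁻¹ = [-30033298/10083877; 23367159/10083877]
step 2: x' = x̄ + K·y = [-12534597/10083877, 5010619/10083877]
step 2: P' = (I − K·H)·P̄ = [6396560485/10083877 -4304418054/10083877; -4304418054/10083877 2900768248/10083877]

step 0: x' = [-281/77, 155/77], P' = [4135/77 -2770/77; -2770/77 1888/77]
step 1: x' = [-16831/12249, -307/12249], P' = [5145106/12249 -3461684/12249; -3461684/12249 2334172/12249]
step 2: x' = [-12534597/10083877, 5010619/10083877], P' = [6396560485/10083877 -4304418054/10083877; -4304418054/10083877 2900768248/10083877]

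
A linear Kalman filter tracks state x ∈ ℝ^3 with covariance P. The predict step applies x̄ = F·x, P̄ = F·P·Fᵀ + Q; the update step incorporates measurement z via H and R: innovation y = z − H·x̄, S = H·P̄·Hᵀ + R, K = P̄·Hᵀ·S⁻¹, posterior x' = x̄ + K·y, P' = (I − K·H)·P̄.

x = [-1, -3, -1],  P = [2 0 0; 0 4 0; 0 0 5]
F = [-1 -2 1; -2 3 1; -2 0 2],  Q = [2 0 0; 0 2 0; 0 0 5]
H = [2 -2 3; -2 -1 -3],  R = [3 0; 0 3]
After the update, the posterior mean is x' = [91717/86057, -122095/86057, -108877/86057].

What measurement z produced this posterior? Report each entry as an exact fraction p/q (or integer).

x̄ = F·x = [6, -8, 0]
P̄ = F·P·Fᵀ + Q = [25 -15 14; -15 51 18; 14 18 33]
S = H·P̄·Hᵀ + R = [676 -439; -439 667]
K = P̄·Hᵀ·S⁻¹ = [15857/86057 502/86057; -28317/86057 -28314/86057; -986/86057 -19357/86057]
x' − x̄ = [-424625/86057, 566361/86057, -108877/86057] = K·y
y = (KᵀK)⁻¹·Kᵀ·(x' − x̄) = [-27, 7]
z = y + H·x̄ = [-27, 7] + [28, -4] = [1, 3]

z = [1, 3]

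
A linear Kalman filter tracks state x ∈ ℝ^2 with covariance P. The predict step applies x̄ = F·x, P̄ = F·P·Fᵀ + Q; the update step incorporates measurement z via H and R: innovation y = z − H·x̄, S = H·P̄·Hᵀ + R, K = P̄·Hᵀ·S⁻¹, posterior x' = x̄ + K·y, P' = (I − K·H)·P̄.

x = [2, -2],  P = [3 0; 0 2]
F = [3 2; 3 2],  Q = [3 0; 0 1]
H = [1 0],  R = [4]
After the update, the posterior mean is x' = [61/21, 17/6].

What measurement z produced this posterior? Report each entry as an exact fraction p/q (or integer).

x̄ = F·x = [2, 2]
P̄ = F·P·Fᵀ + Q = [38 35; 35 36]
S = H·P̄·Hᵀ + R = [42]
K = P̄·Hᵀ·S⁻¹ = [19/21; 5/6]
x' − x̄ = [19/21, 5/6] = K·y
y = (KᵀK)⁻¹·Kᵀ·(x' − x̄) = [1]
z = y + H·x̄ = [1] + [2] = [3]

z = [3]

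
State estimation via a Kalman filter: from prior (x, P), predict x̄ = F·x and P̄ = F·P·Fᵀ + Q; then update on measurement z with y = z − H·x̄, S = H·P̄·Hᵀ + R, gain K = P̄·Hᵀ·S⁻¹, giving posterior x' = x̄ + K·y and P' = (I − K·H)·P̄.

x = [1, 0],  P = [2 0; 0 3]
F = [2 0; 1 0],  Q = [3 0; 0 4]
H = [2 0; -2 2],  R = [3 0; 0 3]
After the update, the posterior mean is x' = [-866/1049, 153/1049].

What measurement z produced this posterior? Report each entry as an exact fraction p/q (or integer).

x̄ = F·x = [2, 1]
P̄ = F·P·Fᵀ + Q = [11 4; 4 6]
S = H·P̄·Hᵀ + R = [47 -28; -28 39]
K = P̄·Hᵀ·S⁻¹ = [466/1049 -42/1049; 424/1049 412/1049]
x' − x̄ = [-2964/1049, -896/1049] = K·y
y = (KᵀK)⁻¹·Kᵀ·(x' − x̄) = [-6, 4]
z = y + H·x̄ = [-6, 4] + [4, -2] = [-2, 2]

z = [-2, 2]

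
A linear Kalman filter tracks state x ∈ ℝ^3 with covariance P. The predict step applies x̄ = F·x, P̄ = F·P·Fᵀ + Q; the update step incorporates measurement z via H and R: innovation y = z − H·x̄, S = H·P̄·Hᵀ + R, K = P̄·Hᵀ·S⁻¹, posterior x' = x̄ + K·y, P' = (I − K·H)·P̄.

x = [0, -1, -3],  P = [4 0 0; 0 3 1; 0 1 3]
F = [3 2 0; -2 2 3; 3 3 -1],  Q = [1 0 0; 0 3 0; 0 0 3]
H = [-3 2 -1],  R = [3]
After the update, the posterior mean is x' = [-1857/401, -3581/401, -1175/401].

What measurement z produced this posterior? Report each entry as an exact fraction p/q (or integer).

z = [-1]

x̄ = F·x = [-2, -11, 0]
P̄ = F·P·Fᵀ + Q = [49 -6 52; -6 70 -8; 52 -8 63]
S = H·P̄·Hᵀ + R = [1203]
K = P̄·Hᵀ·S⁻¹ = [-211/1203; 166/1203; -235/1203]
x' − x̄ = [-1055/401, 830/401, -1175/401] = K·y
y = (KᵀK)⁻¹·Kᵀ·(x' − x̄) = [15]
z = y + H·x̄ = [15] + [-16] = [-1]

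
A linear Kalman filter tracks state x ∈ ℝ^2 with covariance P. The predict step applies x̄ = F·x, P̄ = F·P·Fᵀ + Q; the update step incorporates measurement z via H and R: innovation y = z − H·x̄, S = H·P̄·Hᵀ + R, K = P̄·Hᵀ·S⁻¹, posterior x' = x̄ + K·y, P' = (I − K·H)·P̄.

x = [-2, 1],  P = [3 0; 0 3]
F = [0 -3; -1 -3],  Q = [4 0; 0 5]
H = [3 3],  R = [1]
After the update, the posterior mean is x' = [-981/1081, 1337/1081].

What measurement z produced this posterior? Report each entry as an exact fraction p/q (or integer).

z = [1]

x̄ = F·x = [-3, -1]
P̄ = F·P·Fᵀ + Q = [31 27; 27 35]
S = H·P̄·Hᵀ + R = [1081]
K = P̄·Hᵀ·S⁻¹ = [174/1081; 186/1081]
x' − x̄ = [2262/1081, 2418/1081] = K·y
y = (KᵀK)⁻¹·Kᵀ·(x' − x̄) = [13]
z = y + H·x̄ = [13] + [-12] = [1]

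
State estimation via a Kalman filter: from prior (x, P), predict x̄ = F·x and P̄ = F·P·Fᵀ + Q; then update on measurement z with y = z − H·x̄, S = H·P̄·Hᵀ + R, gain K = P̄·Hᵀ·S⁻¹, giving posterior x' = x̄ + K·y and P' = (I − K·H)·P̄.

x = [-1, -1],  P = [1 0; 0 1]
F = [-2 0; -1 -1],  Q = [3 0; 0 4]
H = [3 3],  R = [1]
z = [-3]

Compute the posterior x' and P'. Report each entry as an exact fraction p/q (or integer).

x' = [-97/154, -26/77]
P' = [349/154 -170/77; -170/77 174/77]

x̄ = F·x = [2, 2]
P̄ = F·P·Fᵀ + Q = [7 2; 2 6]
y = z − H·x̄ = [-15]
S = H·P̄·Hᵀ + R = [154]
K = P̄·Hᵀ·S⁻¹ = [27/154; 12/77]
x' = x̄ + K·y = [-97/154, -26/77]
P' = (I − K·H)·P̄ = [349/154 -170/77; -170/77 174/77]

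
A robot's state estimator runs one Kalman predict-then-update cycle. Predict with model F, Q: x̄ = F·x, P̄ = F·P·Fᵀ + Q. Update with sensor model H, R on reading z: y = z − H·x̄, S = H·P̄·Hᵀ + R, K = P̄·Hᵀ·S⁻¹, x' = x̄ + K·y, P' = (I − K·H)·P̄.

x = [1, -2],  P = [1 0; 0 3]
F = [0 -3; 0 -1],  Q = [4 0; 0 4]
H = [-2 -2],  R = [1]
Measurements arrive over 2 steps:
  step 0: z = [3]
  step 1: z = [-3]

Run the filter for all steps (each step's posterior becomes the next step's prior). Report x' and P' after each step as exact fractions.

step 0: x̄ = F·x = [6, 2]
step 0: P̄ = F·P·Fᵀ + Q = [31 9; 9 7]
step 0: y = z − H·x̄ = [19]
step 0: S = H·P̄·Hᵀ + R = [225]
step 0: K = P̄·Hᵀ·S⁻¹ = [-16/45; -32/225]
step 0: x' = x̄ + K·y = [-34/45, -158/225]
step 0: P' = (I − K·H)·P̄ = [23/9 -107/45; -107/45 551/225]
step 1: x̄ = F·x = [158/75, 158/225]
step 1: P̄ = F·P·Fᵀ + Q = [651/25 551/75; 551/75 1451/225]
step 1: y = z − H·x̄ = [589/225]
step 1: S = H·P̄·Hᵀ + R = [42689/225]
step 1: K = P̄·Hᵀ·S⁻¹ = [-15024/42689; -6208/42689]
step 1: x' = x̄ + K·y = [50602/42689, 13726/42689]
step 1: P' = (I − K·H)·P̄ = [108419/42689 -100907/42689; -100907/42689 104011/42689]

step 0: x' = [-34/45, -158/225], P' = [23/9 -107/45; -107/45 551/225]
step 1: x' = [50602/42689, 13726/42689], P' = [108419/42689 -100907/42689; -100907/42689 104011/42689]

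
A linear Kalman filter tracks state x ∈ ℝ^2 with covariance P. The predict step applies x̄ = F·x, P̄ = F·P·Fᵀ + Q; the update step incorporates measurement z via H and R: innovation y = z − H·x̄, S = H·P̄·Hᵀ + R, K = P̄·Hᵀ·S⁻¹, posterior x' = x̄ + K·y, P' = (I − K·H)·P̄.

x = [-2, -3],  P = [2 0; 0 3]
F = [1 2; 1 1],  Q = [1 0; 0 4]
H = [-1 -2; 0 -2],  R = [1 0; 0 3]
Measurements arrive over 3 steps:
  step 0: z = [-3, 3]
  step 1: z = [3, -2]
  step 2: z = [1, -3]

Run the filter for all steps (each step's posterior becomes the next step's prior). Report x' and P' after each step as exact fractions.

step 0: x̄ = F·x = [-8, -5]
step 0: P̄ = F·P·Fᵀ + Q = [15 8; 8 9]
step 0: y = z − H·x̄ = [-21, -7]
step 0: S = H·P̄·Hᵀ + R = [84 52; 52 39]
step 0: K = P̄·Hᵀ·S⁻¹ = [-29/44 67/143; -3/22 -40/143]
step 0: x' = x̄ + K·y = [1465/572, -51/286]
step 0: P' = (I − K·H)·P̄ = [1181/572 -201/286; -201/286 60/143]
step 1: x̄ = F·x = [97/44, 1363/572]
step 1: P̄ = F·P·Fᵀ + Q = [85/44 35/44; 35/44 2905/572]
step 1: y = z − H·x̄ = [5703/572, 791/286]
step 1: S = H·P̄·Hᵀ + R = [15117/572 6265/286; 6265/286 3334/143]
step 1: K = P̄·Hᵀ·S⁻¹ = [-27045/77971 20090/77971; -18795/77971 -16310/77971]
step 1: x' = x̄ + K·y = [-42192/77971, -46706/77971]
step 1: P' = (I − K·H)·P̄ = [87315/77971 -30135/77971; -30135/77971 24465/77971]
step 2: x̄ = F·x = [-135604/77971, -88898/77971]
step 2: P̄ = F·P·Fᵀ + Q = [142606/77971 45840/77971; 45840/77971 363394/77971]
step 2: y = z − H·x̄ = [-235429/77971, -411709/77971]
step 2: S = H·P̄·Hᵀ + R = [1857513/77971 1545256/77971; 1545256/77971 1687489/77971]
step 2: K = P̄·Hᵀ·S⁻¹ = [-3253594/9576851 2459056/9576851; -2317884/9576851 -2002156/9576851]
step 2: x' = x̄ + K·y = [-19816142/9576851, 6651702/9576851]
step 2: P' = (I − K·H)·P̄ = [10630762/9576851 -3688584/9576851; -3688584/9576851 3003234/9576851]

step 0: x' = [1465/572, -51/286], P' = [1181/572 -201/286; -201/286 60/143]
step 1: x' = [-42192/77971, -46706/77971], P' = [87315/77971 -30135/77971; -30135/77971 24465/77971]
step 2: x' = [-19816142/9576851, 6651702/9576851], P' = [10630762/9576851 -3688584/9576851; -3688584/9576851 3003234/9576851]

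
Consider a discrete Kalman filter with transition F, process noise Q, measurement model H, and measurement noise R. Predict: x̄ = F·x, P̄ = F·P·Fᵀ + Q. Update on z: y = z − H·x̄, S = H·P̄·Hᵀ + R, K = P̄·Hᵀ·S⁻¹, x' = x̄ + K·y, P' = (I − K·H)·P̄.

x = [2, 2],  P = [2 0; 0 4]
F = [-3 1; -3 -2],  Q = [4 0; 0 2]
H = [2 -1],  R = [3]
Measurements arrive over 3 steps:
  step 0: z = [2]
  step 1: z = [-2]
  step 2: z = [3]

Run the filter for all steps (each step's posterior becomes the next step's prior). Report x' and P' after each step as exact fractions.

step 0: x' = [-4, -10], P' = [914/103 1702/103; 1702/103 3452/103]
step 1: x' = [-19926/24773, 17728/24773], P' = [382370/24773 772756/24773; 772756/24773 1634936/24773]
step 2: x' = [39425404/11574395, 8791702/2314879], P' = [171257542/11574395 69350266/2314879; 69350266/2314879 147295076/2314879]

step 0: x̄ = F·x = [-4, -10]
step 0: P̄ = F·P·Fᵀ + Q = [26 10; 10 36]
step 0: y = z − H·x̄ = [0]
step 0: S = H·P̄·Hᵀ + R = [103]
step 0: K = P̄·Hᵀ·S⁻¹ = [42/103; -16/103]
step 0: x' = x̄ + K·y = [-4, -10]
step 0: P' = (I − K·H)·P̄ = [914/103 1702/103; 1702/103 3452/103]
step 1: x̄ = F·x = [2, 32]
step 1: P̄ = F·P·Fᵀ + Q = [1878/103 6428/103; 6428/103 42664/103]
step 1: y = z − H·x̄ = [26]
step 1: S = H·P̄·Hᵀ + R = [24773/103]
step 1: K = P̄·Hᵀ·S⁻¹ = [-2672/24773; -29808/24773]
step 1: x' = x̄ + K·y = [-19926/24773, 17728/24773]
step 1: P' = (I − K·H)·P̄ = [382370/24773 772756/24773; 772756/24773 1634936/24773]
step 2: x̄ = F·x = [77506/24773, 24322/24773]
step 2: P̄ = F·P·Fᵀ + Q = [538822/24773 2489726/24773; 2489726/24773 19303692/24773]
step 2: y = z − H·x̄ = [-8053/3539]
step 2: S = H·P̄·Hᵀ + R = [1653485/3539]
step 2: K = P̄·Hᵀ·S⁻¹ = [-201726/1653485; -409264/330697]
step 2: x' = x̄ + K·y = [39425404/11574395, 8791702/2314879]
step 2: P' = (I − K·H)·P̄ = [171257542/11574395 69350266/2314879; 69350266/2314879 147295076/2314879]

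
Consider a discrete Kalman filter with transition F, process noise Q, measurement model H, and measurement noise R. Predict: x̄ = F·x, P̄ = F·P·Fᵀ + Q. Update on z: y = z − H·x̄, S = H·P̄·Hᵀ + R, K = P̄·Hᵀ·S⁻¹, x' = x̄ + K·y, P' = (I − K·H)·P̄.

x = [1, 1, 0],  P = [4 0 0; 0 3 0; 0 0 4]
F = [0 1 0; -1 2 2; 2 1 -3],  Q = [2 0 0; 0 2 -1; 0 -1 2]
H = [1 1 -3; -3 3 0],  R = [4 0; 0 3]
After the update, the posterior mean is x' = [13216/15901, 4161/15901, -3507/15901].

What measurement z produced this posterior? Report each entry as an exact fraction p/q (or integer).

z = [2, -2]

x̄ = F·x = [1, 1, 3]
P̄ = F·P·Fᵀ + Q = [5 6 3; 6 34 -27; 3 -27 57]
S = H·P̄·Hᵀ + R = [712 357; 357 246]
K = P̄·Hᵀ·S⁻¹ = [-193/15901 474/15901; -74/15901 5537/15901; -5280/15901 1845/15901]
x' − x̄ = [-2685/15901, -11740/15901, -51210/15901] = K·y
y = (KᵀK)⁻¹·Kᵀ·(x' − x̄) = [9, -2]
z = y + H·x̄ = [9, -2] + [-7, 0] = [2, -2]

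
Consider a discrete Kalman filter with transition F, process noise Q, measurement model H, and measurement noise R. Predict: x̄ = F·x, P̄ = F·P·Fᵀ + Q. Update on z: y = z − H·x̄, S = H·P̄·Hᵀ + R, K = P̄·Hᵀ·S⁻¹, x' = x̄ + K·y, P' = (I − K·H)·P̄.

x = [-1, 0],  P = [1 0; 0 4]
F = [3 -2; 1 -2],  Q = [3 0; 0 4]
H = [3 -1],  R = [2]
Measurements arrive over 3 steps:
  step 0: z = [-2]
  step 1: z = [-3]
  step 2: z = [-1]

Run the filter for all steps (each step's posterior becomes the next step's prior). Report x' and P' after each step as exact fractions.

step 0: x' = [-93/161, 55/161], P' = [283/161 719/161; 719/161 2085/161]
step 1: x' = [-11712/10769, -1867/10769], P' = [40957/10769 113293/10769; 113293/10769 332039/10769]
step 2: x' = [923741/1038497, 3960638/1038497], P' = [6100319/1038497 17172963/1038497; 17172963/1038497 50168825/1038497]

step 0: x̄ = F·x = [-3, -1]
step 0: P̄ = F·P·Fᵀ + Q = [28 19; 19 21]
step 0: y = z − H·x̄ = [6]
step 0: S = H·P̄·Hᵀ + R = [161]
step 0: K = P̄·Hᵀ·S⁻¹ = [65/161; 36/161]
step 0: x' = x̄ + K·y = [-93/161, 55/161]
step 0: P' = (I − K·H)·P̄ = [283/161 719/161; 719/161 2085/161]
step 1: x̄ = F·x = [-389/161, -29/23]
step 1: P̄ = F·P·Fᵀ + Q = [2742/161 491/23; 491/23 913/23]
step 1: y = z − H·x̄ = [481/161]
step 1: S = H·P̄·Hᵀ + R = [10769/161]
step 1: K = P̄·Hᵀ·S⁻¹ = [4789/10769; 3920/10769]
step 1: x' = x̄ + K·y = [-11712/10769, -1867/10769]
step 1: P' = (I − K·H)·P̄ = [40957/10769 113293/10769; 113293/10769 332039/10769]
step 2: x̄ = F·x = [-31402/10769, -7978/10769]
step 2: P̄ = F·P·Fᵀ + Q = [369560/10769 544683/10769; 544683/10769 959017/10769]
step 2: y = z − H·x̄ = [75459/10769]
step 2: S = H·P̄·Hᵀ + R = [1038497/10769]
step 2: K = P̄·Hᵀ·S⁻¹ = [563997/1038497; 675032/1038497]
step 2: x' = x̄ + K·y = [923741/1038497, 3960638/1038497]
step 2: P' = (I − K·H)·P̄ = [6100319/1038497 17172963/1038497; 17172963/1038497 50168825/1038497]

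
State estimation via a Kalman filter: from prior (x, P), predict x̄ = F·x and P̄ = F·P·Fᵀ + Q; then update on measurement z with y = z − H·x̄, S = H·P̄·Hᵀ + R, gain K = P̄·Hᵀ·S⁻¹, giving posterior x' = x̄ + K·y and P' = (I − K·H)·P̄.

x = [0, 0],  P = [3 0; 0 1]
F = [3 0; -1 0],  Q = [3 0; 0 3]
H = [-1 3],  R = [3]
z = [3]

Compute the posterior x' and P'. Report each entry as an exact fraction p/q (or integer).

x' = [-57/47, 27/47]
P' = [327/47 90/47; 90/47 39/47]

x̄ = F·x = [0, 0]
P̄ = F·P·Fᵀ + Q = [30 -9; -9 6]
y = z − H·x̄ = [3]
S = H·P̄·Hᵀ + R = [141]
K = P̄·Hᵀ·S⁻¹ = [-19/47; 9/47]
x' = x̄ + K·y = [-57/47, 27/47]
P' = (I − K·H)·P̄ = [327/47 90/47; 90/47 39/47]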